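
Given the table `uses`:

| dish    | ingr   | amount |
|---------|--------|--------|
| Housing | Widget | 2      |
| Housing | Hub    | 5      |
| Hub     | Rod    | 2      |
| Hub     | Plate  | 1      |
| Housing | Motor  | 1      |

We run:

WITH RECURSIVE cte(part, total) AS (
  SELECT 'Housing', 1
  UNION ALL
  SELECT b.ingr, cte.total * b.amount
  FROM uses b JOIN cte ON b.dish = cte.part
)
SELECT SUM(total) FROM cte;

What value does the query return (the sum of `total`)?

24

Base: (Housing, total=1).
Iteration 1: components of {Housing} -> Hub = 1*5 = 5, Motor = 1*1 = 1, Widget = 1*2 = 2.
Iteration 2: components of {Hub,Motor,Widget} -> Plate = 5*1 = 5, Rod = 5*2 = 10.
Iteration 3: no further components; recursion stops.
SUM(total) = 1 + 2 + 5 + 1 + 10 + 5 = 24.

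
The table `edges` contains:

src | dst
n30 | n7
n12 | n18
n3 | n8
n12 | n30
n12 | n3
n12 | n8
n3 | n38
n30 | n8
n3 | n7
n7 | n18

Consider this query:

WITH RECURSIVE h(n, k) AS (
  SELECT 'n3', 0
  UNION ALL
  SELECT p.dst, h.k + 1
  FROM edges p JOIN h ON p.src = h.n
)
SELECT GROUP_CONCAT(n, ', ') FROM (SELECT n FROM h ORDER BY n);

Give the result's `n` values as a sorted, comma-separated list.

Base: (n3, k=0).
Iteration 1: edges from {n3} -> (n38, k=1), (n7, k=1), (n8, k=1).
Iteration 2: edges from {n38,n7,n8} -> (n18, k=2).
Iteration 3: no outgoing edges from {n18}; recursion stops.

n18, n3, n38, n7, n8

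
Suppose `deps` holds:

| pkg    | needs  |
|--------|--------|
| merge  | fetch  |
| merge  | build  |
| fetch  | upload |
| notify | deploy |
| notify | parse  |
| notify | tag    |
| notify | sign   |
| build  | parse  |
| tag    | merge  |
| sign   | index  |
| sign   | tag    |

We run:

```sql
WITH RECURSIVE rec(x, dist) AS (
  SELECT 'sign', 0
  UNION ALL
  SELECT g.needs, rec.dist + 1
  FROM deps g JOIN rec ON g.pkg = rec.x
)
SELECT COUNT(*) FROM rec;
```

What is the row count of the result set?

Base: (sign, dist=0).
Iteration 1: edges from {sign} -> (index, dist=1), (tag, dist=1).
Iteration 2: edges from {index,tag} -> (merge, dist=2).
Iteration 3: edges from {merge} -> (build, dist=3), (fetch, dist=3).
Iteration 4: edges from {build,fetch} -> (parse, dist=4), (upload, dist=4).
Iteration 5: no outgoing edges from {parse,upload}; recursion stops.
Total rows emitted: 8.

8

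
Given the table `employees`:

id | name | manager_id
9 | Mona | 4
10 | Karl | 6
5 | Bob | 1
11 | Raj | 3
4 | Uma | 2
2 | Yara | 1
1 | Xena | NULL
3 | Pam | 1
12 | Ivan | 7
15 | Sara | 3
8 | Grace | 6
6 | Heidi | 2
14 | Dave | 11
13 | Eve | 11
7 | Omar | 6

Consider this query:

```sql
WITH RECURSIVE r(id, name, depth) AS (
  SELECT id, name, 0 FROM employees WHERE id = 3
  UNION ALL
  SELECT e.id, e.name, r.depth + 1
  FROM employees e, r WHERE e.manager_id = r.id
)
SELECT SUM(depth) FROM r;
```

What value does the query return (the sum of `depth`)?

Base: id=3 (Pam) at depth 0.
Iteration 1: rows with manager_id in {3} -> Raj (id 11, depth 1), Sara (id 15, depth 1).
Iteration 2: rows with manager_id in {11,15} -> Eve (id 13, depth 2), Dave (id 14, depth 2).
Iteration 3: no rows with manager_id in {13,14}; recursion stops.
SUM(depth) = 0 + 1 + 1 + 2 + 2 = 6.

6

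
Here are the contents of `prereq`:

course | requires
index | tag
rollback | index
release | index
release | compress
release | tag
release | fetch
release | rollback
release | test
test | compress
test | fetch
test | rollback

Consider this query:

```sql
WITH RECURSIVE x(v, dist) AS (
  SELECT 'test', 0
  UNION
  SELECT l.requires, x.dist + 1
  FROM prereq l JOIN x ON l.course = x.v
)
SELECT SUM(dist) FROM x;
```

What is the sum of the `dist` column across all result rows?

Base: (test, dist=0).
Iteration 1: edges from {test} -> (compress, dist=1), (fetch, dist=1), (rollback, dist=1).
Iteration 2: edges from {compress,fetch,rollback} -> (index, dist=2).
Iteration 3: edges from {index} -> (tag, dist=3).
Iteration 4: no outgoing edges from {tag}; recursion stops.
SUM(dist) = 0 + 1 + 1 + 1 + 2 + 3 = 8.

8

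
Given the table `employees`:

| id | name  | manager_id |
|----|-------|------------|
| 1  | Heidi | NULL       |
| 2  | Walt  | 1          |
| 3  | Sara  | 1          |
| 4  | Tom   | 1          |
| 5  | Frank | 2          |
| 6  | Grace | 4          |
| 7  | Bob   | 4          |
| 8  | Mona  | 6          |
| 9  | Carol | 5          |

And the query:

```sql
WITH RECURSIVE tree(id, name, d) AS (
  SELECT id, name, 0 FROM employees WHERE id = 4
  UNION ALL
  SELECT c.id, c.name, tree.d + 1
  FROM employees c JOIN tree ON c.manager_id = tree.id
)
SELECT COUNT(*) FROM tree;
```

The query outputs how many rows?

4

Base: id=4 (Tom) at d 0.
Iteration 1: rows with manager_id in {4} -> Grace (id 6, d 1), Bob (id 7, d 1).
Iteration 2: rows with manager_id in {6,7} -> Mona (id 8, d 2).
Iteration 3: no rows with manager_id in {8}; recursion stops.
Total rows emitted: 4.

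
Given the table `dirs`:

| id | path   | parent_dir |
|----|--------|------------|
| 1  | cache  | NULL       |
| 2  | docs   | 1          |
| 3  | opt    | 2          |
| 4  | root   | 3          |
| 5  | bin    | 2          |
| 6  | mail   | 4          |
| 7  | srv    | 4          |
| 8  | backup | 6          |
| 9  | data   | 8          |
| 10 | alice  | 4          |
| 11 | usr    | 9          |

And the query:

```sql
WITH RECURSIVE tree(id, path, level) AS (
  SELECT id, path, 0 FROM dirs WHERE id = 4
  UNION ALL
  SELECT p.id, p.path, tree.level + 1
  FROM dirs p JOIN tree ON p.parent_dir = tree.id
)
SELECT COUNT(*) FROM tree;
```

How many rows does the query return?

Base: id=4 (root) at level 0.
Iteration 1: rows with parent_dir in {4} -> mail (id 6, level 1), srv (id 7, level 1), alice (id 10, level 1).
Iteration 2: rows with parent_dir in {6,7,10} -> backup (id 8, level 2).
Iteration 3: rows with parent_dir in {8} -> data (id 9, level 3).
Iteration 4: rows with parent_dir in {9} -> usr (id 11, level 4).
Iteration 5: no rows with parent_dir in {11}; recursion stops.
Total rows emitted: 7.

7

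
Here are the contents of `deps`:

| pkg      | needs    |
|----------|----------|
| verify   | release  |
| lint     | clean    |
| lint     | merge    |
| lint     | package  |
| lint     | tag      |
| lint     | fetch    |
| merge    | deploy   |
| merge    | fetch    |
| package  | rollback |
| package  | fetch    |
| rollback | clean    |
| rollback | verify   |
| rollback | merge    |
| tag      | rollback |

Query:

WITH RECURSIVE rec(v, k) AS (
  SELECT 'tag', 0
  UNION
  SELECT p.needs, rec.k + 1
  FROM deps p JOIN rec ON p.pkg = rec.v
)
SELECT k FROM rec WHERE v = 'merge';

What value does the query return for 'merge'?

Base: (tag, k=0).
Iteration 1: edges from {tag} -> (rollback, k=1).
Iteration 2: edges from {rollback} -> (clean, k=2), (merge, k=2), (verify, k=2).
Iteration 3: edges from {clean,merge,verify} -> (deploy, k=3), (fetch, k=3), (release, k=3).
Iteration 4: no outgoing edges from {deploy,fetch,release}; recursion stops.

2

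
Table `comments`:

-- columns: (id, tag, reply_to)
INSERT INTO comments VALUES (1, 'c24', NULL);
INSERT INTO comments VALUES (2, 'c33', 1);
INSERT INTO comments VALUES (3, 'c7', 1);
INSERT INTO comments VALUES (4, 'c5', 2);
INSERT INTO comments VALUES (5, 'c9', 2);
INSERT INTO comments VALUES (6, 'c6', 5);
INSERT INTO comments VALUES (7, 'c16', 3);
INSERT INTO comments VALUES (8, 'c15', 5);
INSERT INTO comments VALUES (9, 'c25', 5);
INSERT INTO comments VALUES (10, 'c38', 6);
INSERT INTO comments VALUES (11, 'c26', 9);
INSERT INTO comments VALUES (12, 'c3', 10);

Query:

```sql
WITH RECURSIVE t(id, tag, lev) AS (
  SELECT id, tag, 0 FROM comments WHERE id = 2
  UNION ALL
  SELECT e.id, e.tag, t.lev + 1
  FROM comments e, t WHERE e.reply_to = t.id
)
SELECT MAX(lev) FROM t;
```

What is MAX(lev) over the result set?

Base: id=2 (c33) at lev 0.
Iteration 1: rows with reply_to in {2} -> c5 (id 4, lev 1), c9 (id 5, lev 1).
Iteration 2: rows with reply_to in {4,5} -> c6 (id 6, lev 2), c15 (id 8, lev 2), c25 (id 9, lev 2).
Iteration 3: rows with reply_to in {6,8,9} -> c38 (id 10, lev 3), c26 (id 11, lev 3).
Iteration 4: rows with reply_to in {10,11} -> c3 (id 12, lev 4).
Iteration 5: no rows with reply_to in {12}; recursion stops.
lev values: 0, 1, 1, 2, 2, 2, 3, 3, 4; the maximum is 4.

4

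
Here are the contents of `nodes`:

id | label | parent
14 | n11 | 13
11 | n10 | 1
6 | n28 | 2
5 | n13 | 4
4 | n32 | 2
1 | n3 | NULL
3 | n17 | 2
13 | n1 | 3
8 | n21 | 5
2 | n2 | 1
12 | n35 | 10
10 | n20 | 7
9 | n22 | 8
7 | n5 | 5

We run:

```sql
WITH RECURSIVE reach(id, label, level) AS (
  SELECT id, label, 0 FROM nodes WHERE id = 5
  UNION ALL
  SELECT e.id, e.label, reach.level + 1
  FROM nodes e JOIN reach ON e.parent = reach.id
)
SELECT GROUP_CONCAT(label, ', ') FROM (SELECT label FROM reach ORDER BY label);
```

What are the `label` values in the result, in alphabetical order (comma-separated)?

Base: id=5 (n13) at level 0.
Iteration 1: rows with parent in {5} -> n5 (id 7, level 1), n21 (id 8, level 1).
Iteration 2: rows with parent in {7,8} -> n22 (id 9, level 2), n20 (id 10, level 2).
Iteration 3: rows with parent in {9,10} -> n35 (id 12, level 3).
Iteration 4: no rows with parent in {12}; recursion stops.

n13, n20, n21, n22, n35, n5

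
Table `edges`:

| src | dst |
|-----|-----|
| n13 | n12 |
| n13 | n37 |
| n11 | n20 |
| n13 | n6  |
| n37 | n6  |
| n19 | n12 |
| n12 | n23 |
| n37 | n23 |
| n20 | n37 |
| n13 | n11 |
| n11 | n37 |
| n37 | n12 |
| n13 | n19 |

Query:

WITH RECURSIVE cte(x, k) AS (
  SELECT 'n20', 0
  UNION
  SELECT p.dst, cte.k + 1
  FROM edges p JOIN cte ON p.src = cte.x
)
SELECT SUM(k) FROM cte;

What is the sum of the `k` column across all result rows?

10

Base: (n20, k=0).
Iteration 1: edges from {n20} -> (n37, k=1).
Iteration 2: edges from {n37} -> (n12, k=2), (n23, k=2), (n6, k=2).
Iteration 3: edges from {n12,n23,n6} -> (n23, k=3).
Iteration 4: no outgoing edges from {n23}; recursion stops.
SUM(k) = 0 + 1 + 2 + 2 + 2 + 3 = 10.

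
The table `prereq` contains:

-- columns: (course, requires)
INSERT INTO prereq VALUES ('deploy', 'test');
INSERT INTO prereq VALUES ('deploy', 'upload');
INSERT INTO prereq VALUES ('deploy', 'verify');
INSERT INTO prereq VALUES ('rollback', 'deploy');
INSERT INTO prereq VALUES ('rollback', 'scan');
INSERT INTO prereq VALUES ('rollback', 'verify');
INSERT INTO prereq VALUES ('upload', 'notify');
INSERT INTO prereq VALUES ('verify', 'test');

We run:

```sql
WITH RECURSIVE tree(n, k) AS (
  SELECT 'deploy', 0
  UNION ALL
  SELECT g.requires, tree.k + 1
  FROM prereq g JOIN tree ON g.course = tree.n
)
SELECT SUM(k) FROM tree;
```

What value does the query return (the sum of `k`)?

7

Base: (deploy, k=0).
Iteration 1: edges from {deploy} -> (test, k=1), (upload, k=1), (verify, k=1).
Iteration 2: edges from {test,upload,verify} -> (notify, k=2), (test, k=2).
Iteration 3: no outgoing edges from {notify,test}; recursion stops.
SUM(k) = 0 + 1 + 1 + 1 + 2 + 2 = 7.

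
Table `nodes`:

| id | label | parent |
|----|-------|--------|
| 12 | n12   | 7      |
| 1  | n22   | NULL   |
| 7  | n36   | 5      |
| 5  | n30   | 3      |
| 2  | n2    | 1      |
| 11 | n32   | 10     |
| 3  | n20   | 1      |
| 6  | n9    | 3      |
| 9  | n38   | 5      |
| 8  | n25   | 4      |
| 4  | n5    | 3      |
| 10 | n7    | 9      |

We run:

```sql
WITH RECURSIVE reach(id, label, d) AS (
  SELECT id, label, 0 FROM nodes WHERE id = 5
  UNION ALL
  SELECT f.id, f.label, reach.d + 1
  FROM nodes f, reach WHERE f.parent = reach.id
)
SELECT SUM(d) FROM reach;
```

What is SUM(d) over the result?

Base: id=5 (n30) at d 0.
Iteration 1: rows with parent in {5} -> n36 (id 7, d 1), n38 (id 9, d 1).
Iteration 2: rows with parent in {7,9} -> n7 (id 10, d 2), n12 (id 12, d 2).
Iteration 3: rows with parent in {10,12} -> n32 (id 11, d 3).
Iteration 4: no rows with parent in {11}; recursion stops.
SUM(d) = 0 + 1 + 1 + 2 + 2 + 3 = 9.

9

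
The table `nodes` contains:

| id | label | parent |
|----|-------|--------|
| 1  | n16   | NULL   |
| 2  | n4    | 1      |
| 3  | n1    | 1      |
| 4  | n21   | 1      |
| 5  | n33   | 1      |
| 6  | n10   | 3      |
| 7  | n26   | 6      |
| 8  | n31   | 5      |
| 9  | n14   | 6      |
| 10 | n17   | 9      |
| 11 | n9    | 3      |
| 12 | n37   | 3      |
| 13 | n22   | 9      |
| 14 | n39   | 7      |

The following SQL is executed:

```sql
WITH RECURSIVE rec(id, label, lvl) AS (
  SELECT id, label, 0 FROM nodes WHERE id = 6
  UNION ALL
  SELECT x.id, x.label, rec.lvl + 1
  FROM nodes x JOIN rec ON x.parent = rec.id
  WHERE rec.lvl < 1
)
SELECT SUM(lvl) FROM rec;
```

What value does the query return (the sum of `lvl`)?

Base: id=6 (n10) at lvl 0.
Iteration 1: rows with parent in {6} -> n26 (id 7, lvl 1), n14 (id 9, lvl 1).
Iteration 2: lvl < 1 fails for all current rows; recursion stops.
SUM(lvl) = 0 + 1 + 1 = 2.

2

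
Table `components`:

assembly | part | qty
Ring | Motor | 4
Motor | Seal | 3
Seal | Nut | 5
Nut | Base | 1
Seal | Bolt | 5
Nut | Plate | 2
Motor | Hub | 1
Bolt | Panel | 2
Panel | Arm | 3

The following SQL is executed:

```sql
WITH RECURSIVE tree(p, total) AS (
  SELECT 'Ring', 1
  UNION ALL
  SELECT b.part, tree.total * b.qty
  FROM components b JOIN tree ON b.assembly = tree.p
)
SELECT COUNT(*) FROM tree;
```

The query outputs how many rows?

10

Base: (Ring, total=1).
Iteration 1: components of {Ring} -> Motor = 1*4 = 4.
Iteration 2: components of {Motor} -> Hub = 4*1 = 4, Seal = 4*3 = 12.
Iteration 3: components of {Hub,Seal} -> Bolt = 12*5 = 60, Nut = 12*5 = 60.
Iteration 4: components of {Bolt,Nut} -> Base = 60*1 = 60, Panel = 60*2 = 120, Plate = 60*2 = 120.
Iteration 5: components of {Base,Panel,Plate} -> Arm = 120*3 = 360.
Iteration 6: no further components; recursion stops.
Total rows emitted: 10.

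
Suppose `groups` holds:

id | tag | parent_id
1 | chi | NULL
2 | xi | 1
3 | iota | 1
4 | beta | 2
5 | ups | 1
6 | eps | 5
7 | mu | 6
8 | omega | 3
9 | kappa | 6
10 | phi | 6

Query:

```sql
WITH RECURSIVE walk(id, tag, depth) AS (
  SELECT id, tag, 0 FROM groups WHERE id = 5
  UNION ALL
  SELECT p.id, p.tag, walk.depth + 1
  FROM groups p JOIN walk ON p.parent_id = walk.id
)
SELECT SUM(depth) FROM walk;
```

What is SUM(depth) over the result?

7

Base: id=5 (ups) at depth 0.
Iteration 1: rows with parent_id in {5} -> eps (id 6, depth 1).
Iteration 2: rows with parent_id in {6} -> mu (id 7, depth 2), kappa (id 9, depth 2), phi (id 10, depth 2).
Iteration 3: no rows with parent_id in {7,9,10}; recursion stops.
SUM(depth) = 0 + 1 + 2 + 2 + 2 = 7.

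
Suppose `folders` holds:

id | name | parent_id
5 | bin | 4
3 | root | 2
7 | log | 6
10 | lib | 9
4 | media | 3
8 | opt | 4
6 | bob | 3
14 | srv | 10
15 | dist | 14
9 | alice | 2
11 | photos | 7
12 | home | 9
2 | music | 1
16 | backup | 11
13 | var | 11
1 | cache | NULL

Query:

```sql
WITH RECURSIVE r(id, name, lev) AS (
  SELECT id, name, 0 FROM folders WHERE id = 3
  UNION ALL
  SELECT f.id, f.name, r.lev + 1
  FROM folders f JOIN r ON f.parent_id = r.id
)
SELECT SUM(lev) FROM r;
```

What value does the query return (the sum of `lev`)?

Base: id=3 (root) at lev 0.
Iteration 1: rows with parent_id in {3} -> media (id 4, lev 1), bob (id 6, lev 1).
Iteration 2: rows with parent_id in {4,6} -> bin (id 5, lev 2), log (id 7, lev 2), opt (id 8, lev 2).
Iteration 3: rows with parent_id in {5,7,8} -> photos (id 11, lev 3).
Iteration 4: rows with parent_id in {11} -> var (id 13, lev 4), backup (id 16, lev 4).
Iteration 5: no rows with parent_id in {13,16}; recursion stops.
SUM(lev) = 0 + 1 + 1 + 2 + 2 + 2 + 3 + 4 + 4 = 19.

19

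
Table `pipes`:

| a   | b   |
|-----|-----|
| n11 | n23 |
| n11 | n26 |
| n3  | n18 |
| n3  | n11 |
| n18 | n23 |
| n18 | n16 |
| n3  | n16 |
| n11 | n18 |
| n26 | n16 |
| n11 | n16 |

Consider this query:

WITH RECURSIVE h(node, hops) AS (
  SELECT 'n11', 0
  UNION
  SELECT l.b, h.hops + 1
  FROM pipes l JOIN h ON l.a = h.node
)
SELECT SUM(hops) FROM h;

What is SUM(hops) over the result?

Base: (n11, hops=0).
Iteration 1: edges from {n11} -> (n16, hops=1), (n18, hops=1), (n23, hops=1), (n26, hops=1).
Iteration 2: edges from {n16,n18,n23,n26} -> (n16, hops=2), (n23, hops=2). [UNION drops 1 duplicate row(s)]
Iteration 3: no outgoing edges from {n16,n23}; recursion stops.
SUM(hops) = 0 + 1 + 1 + 1 + 1 + 2 + 2 = 8.

8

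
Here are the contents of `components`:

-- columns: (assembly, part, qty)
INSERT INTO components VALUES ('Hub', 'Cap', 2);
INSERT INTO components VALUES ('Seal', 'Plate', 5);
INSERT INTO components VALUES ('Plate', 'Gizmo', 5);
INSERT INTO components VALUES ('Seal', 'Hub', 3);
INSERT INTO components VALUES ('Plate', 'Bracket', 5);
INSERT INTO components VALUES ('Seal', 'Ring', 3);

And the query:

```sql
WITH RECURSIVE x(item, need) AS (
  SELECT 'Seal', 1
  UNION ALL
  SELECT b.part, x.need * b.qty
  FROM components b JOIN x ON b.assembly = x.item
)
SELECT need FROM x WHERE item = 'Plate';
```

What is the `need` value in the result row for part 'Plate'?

5

Base: (Seal, need=1).
Iteration 1: components of {Seal} -> Hub = 1*3 = 3, Plate = 1*5 = 5, Ring = 1*3 = 3.
Iteration 2: components of {Hub,Plate,Ring} -> Bracket = 5*5 = 25, Cap = 3*2 = 6, Gizmo = 5*5 = 25.
Iteration 3: no further components; recursion stops.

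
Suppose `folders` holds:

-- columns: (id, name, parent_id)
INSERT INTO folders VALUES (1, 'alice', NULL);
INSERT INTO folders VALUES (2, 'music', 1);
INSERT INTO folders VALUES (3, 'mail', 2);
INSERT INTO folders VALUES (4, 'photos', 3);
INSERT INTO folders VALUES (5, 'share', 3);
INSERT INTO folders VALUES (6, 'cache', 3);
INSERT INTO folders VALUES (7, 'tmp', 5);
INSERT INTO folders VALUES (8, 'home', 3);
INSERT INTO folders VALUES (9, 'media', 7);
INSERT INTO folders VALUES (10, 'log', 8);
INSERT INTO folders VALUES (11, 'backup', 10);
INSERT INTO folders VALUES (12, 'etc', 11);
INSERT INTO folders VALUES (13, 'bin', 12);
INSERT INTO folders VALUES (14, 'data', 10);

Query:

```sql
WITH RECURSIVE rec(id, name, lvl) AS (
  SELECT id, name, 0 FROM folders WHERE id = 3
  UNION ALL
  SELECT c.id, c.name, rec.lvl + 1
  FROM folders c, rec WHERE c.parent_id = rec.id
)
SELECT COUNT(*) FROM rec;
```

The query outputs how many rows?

Base: id=3 (mail) at lvl 0.
Iteration 1: rows with parent_id in {3} -> photos (id 4, lvl 1), share (id 5, lvl 1), cache (id 6, lvl 1), home (id 8, lvl 1).
Iteration 2: rows with parent_id in {4,5,6,8} -> tmp (id 7, lvl 2), log (id 10, lvl 2).
Iteration 3: rows with parent_id in {7,10} -> media (id 9, lvl 3), backup (id 11, lvl 3), data (id 14, lvl 3).
Iteration 4: rows with parent_id in {9,11,14} -> etc (id 12, lvl 4).
Iteration 5: rows with parent_id in {12} -> bin (id 13, lvl 5).
Iteration 6: no rows with parent_id in {13}; recursion stops.
Total rows emitted: 12.

12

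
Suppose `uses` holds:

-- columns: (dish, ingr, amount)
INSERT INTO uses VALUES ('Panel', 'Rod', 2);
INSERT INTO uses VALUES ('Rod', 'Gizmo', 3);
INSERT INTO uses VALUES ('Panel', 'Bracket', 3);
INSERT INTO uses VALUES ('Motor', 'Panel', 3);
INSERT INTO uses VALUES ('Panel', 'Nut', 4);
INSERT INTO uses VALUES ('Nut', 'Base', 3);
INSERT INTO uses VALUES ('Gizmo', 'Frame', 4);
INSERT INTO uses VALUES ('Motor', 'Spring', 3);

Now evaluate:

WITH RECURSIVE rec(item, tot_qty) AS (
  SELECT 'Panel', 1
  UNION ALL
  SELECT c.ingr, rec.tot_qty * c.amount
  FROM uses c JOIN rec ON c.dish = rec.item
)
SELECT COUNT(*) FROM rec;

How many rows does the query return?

Base: (Panel, tot_qty=1).
Iteration 1: components of {Panel} -> Bracket = 1*3 = 3, Nut = 1*4 = 4, Rod = 1*2 = 2.
Iteration 2: components of {Bracket,Nut,Rod} -> Base = 4*3 = 12, Gizmo = 2*3 = 6.
Iteration 3: components of {Base,Gizmo} -> Frame = 6*4 = 24.
Iteration 4: no further components; recursion stops.
Total rows emitted: 7.

7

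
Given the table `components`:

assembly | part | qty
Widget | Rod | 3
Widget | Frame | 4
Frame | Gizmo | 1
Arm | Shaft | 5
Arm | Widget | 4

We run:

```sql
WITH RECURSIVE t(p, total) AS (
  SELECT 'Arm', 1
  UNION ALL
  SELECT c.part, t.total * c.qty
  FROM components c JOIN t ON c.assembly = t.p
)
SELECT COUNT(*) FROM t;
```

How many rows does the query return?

6

Base: (Arm, total=1).
Iteration 1: components of {Arm} -> Shaft = 1*5 = 5, Widget = 1*4 = 4.
Iteration 2: components of {Shaft,Widget} -> Frame = 4*4 = 16, Rod = 4*3 = 12.
Iteration 3: components of {Frame,Rod} -> Gizmo = 16*1 = 16.
Iteration 4: no further components; recursion stops.
Total rows emitted: 6.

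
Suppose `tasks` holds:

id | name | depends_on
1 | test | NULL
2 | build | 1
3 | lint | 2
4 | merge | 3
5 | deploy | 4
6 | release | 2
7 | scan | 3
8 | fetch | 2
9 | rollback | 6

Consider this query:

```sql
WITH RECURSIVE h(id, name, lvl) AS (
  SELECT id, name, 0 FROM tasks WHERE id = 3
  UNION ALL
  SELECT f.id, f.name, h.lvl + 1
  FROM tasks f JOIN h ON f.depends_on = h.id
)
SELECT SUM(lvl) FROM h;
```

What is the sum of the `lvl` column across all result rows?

4

Base: id=3 (lint) at lvl 0.
Iteration 1: rows with depends_on in {3} -> merge (id 4, lvl 1), scan (id 7, lvl 1).
Iteration 2: rows with depends_on in {4,7} -> deploy (id 5, lvl 2).
Iteration 3: no rows with depends_on in {5}; recursion stops.
SUM(lvl) = 0 + 1 + 1 + 2 = 4.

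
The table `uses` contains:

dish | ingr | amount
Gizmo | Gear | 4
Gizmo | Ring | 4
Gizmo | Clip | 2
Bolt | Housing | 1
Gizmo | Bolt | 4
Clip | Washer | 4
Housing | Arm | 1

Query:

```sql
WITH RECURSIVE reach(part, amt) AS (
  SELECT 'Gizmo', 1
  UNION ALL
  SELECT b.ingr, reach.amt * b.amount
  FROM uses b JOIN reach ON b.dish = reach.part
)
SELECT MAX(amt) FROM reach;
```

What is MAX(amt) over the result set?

Base: (Gizmo, amt=1).
Iteration 1: components of {Gizmo} -> Bolt = 1*4 = 4, Clip = 1*2 = 2, Gear = 1*4 = 4, Ring = 1*4 = 4.
Iteration 2: components of {Bolt,Clip,Gear,Ring} -> Housing = 4*1 = 4, Washer = 2*4 = 8.
Iteration 3: components of {Housing,Washer} -> Arm = 4*1 = 4.
Iteration 4: no further components; recursion stops.
amt values: 1, 2, 4, 4, 4, 8, 4, 4; the maximum is 8.

8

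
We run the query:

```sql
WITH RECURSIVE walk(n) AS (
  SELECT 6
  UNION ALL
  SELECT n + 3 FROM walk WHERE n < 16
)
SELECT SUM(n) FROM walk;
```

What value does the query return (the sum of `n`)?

Base: n=6.
Iteration 1: 6 < 16 holds -> n = 6 + 3 = 9.
Iteration 2: 9 < 16 holds -> n = 9 + 3 = 12.
Iteration 3: 12 < 16 holds -> n = 12 + 3 = 15.
Iteration 4: 15 < 16 holds -> n = 15 + 3 = 18.
Iteration 5: 18 < 16 fails; recursion stops.
SUM(n) = 6 + 9 + 12 + 15 + 18 = 60.

60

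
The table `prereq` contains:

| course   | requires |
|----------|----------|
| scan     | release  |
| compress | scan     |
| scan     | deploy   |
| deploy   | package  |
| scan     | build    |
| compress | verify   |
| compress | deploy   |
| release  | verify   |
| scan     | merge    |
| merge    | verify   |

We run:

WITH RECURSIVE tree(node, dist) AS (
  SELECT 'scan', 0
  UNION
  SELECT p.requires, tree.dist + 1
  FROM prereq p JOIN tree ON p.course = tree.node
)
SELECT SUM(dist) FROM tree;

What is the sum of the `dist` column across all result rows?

Base: (scan, dist=0).
Iteration 1: edges from {scan} -> (build, dist=1), (deploy, dist=1), (merge, dist=1), (release, dist=1).
Iteration 2: edges from {build,deploy,merge,release} -> (package, dist=2), (verify, dist=2). [UNION drops 1 duplicate row(s)]
Iteration 3: no outgoing edges from {package,verify}; recursion stops.
SUM(dist) = 0 + 1 + 1 + 1 + 1 + 2 + 2 = 8.

8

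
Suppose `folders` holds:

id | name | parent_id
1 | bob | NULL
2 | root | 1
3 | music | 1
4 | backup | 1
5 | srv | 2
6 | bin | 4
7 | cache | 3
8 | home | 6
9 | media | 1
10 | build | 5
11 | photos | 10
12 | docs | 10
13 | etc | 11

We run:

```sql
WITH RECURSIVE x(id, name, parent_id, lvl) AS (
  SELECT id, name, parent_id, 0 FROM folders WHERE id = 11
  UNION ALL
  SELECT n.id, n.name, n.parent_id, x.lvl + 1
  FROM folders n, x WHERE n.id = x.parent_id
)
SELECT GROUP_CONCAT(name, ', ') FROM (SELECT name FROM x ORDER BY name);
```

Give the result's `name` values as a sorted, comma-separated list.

Base: id=11 (photos), parent_id=10, lvl 0.
Iteration 1: join on id=10 -> build (id 10, parent_id=5, lvl 1).
Iteration 2: join on id=5 -> srv (id 5, parent_id=2, lvl 2).
Iteration 3: join on id=2 -> root (id 2, parent_id=1, lvl 3).
Iteration 4: join on id=1 -> bob (id 1, parent_id=NULL, lvl 4).
Iteration 5: parent_id is NULL; no match; recursion stops.

bob, build, photos, root, srv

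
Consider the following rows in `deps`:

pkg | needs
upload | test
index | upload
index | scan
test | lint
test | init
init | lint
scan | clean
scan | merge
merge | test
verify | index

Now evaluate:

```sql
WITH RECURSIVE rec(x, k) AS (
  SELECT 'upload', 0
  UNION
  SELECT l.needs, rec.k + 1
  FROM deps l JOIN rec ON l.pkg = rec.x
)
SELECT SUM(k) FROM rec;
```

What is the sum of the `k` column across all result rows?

Base: (upload, k=0).
Iteration 1: edges from {upload} -> (test, k=1).
Iteration 2: edges from {test} -> (init, k=2), (lint, k=2).
Iteration 3: edges from {init,lint} -> (lint, k=3).
Iteration 4: no outgoing edges from {lint}; recursion stops.
SUM(k) = 0 + 1 + 2 + 2 + 3 = 8.

8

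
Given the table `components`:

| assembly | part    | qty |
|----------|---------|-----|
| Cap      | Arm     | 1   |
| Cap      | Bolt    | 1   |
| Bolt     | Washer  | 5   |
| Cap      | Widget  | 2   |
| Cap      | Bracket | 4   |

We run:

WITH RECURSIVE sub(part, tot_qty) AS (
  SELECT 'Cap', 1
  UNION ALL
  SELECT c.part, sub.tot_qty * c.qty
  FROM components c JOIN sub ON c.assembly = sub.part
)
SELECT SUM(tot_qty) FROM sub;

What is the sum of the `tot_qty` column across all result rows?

Base: (Cap, tot_qty=1).
Iteration 1: components of {Cap} -> Arm = 1*1 = 1, Bolt = 1*1 = 1, Bracket = 1*4 = 4, Widget = 1*2 = 2.
Iteration 2: components of {Arm,Bolt,Bracket,Widget} -> Washer = 1*5 = 5.
Iteration 3: no further components; recursion stops.
SUM(tot_qty) = 1 + 1 + 4 + 2 + 1 + 5 = 14.

14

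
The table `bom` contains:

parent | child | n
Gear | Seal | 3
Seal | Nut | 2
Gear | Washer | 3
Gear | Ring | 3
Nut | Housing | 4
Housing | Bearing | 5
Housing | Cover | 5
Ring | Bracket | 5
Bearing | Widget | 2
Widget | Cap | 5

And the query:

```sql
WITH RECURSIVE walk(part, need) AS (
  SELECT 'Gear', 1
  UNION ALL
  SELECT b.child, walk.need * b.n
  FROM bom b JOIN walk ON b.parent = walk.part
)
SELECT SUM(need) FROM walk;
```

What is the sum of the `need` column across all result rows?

1735

Base: (Gear, need=1).
Iteration 1: components of {Gear} -> Ring = 1*3 = 3, Seal = 1*3 = 3, Washer = 1*3 = 3.
Iteration 2: components of {Ring,Seal,Washer} -> Bracket = 3*5 = 15, Nut = 3*2 = 6.
Iteration 3: components of {Bracket,Nut} -> Housing = 6*4 = 24.
Iteration 4: components of {Housing} -> Bearing = 24*5 = 120, Cover = 24*5 = 120.
Iteration 5: components of {Bearing,Cover} -> Widget = 120*2 = 240.
Iteration 6: components of {Widget} -> Cap = 240*5 = 1200.
Iteration 7: no further components; recursion stops.
SUM(need) = 1 + 3 + 3 + 3 + 6 + 15 + 24 + 120 + 120 + 240 + 1200 = 1735.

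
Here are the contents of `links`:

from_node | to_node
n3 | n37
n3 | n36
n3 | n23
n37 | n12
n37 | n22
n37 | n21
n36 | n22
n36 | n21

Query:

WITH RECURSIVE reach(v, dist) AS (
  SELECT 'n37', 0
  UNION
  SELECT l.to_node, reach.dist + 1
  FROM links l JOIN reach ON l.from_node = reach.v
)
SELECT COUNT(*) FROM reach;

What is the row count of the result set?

4

Base: (n37, dist=0).
Iteration 1: edges from {n37} -> (n12, dist=1), (n21, dist=1), (n22, dist=1).
Iteration 2: no outgoing edges from {n12,n21,n22}; recursion stops.
Total rows emitted: 4.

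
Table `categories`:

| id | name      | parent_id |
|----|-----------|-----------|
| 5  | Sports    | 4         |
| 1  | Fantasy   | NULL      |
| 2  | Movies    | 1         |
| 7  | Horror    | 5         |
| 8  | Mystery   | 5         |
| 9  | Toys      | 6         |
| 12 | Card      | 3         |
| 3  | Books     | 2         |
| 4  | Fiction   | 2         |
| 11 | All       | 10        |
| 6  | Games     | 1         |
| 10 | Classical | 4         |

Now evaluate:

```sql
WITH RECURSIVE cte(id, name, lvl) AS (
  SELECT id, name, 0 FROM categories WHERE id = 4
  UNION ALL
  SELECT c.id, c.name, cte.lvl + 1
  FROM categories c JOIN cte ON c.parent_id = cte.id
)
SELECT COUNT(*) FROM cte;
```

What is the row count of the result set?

6

Base: id=4 (Fiction) at lvl 0.
Iteration 1: rows with parent_id in {4} -> Sports (id 5, lvl 1), Classical (id 10, lvl 1).
Iteration 2: rows with parent_id in {5,10} -> Horror (id 7, lvl 2), Mystery (id 8, lvl 2), All (id 11, lvl 2).
Iteration 3: no rows with parent_id in {7,8,11}; recursion stops.
Total rows emitted: 6.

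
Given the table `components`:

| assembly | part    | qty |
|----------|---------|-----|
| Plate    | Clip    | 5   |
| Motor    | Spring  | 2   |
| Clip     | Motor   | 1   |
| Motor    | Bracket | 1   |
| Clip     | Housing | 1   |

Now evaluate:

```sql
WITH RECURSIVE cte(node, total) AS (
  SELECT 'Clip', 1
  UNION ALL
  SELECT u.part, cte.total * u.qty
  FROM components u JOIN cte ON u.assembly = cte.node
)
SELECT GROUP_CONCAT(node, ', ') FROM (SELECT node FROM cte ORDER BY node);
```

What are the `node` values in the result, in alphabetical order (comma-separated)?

Bracket, Clip, Housing, Motor, Spring

Base: (Clip, total=1).
Iteration 1: components of {Clip} -> Housing = 1*1 = 1, Motor = 1*1 = 1.
Iteration 2: components of {Housing,Motor} -> Bracket = 1*1 = 1, Spring = 1*2 = 2.
Iteration 3: no further components; recursion stops.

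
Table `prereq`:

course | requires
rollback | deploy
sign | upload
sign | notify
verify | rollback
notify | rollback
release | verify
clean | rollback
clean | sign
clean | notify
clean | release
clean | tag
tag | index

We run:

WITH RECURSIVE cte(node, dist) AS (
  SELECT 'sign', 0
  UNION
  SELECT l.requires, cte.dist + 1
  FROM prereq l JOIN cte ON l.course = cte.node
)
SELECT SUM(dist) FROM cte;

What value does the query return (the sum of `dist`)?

7

Base: (sign, dist=0).
Iteration 1: edges from {sign} -> (notify, dist=1), (upload, dist=1).
Iteration 2: edges from {notify,upload} -> (rollback, dist=2).
Iteration 3: edges from {rollback} -> (deploy, dist=3).
Iteration 4: no outgoing edges from {deploy}; recursion stops.
SUM(dist) = 0 + 1 + 1 + 2 + 3 = 7.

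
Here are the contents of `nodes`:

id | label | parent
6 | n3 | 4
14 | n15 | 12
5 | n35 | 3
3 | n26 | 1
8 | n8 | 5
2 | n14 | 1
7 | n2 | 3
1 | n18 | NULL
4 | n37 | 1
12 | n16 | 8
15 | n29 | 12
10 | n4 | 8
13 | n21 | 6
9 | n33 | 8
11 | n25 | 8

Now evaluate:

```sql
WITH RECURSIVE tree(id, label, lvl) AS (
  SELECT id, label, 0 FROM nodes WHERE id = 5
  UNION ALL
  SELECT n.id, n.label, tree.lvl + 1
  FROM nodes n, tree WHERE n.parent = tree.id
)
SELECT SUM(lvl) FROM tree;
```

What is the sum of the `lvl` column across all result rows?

15

Base: id=5 (n35) at lvl 0.
Iteration 1: rows with parent in {5} -> n8 (id 8, lvl 1).
Iteration 2: rows with parent in {8} -> n33 (id 9, lvl 2), n4 (id 10, lvl 2), n25 (id 11, lvl 2), n16 (id 12, lvl 2).
Iteration 3: rows with parent in {9,10,11,12} -> n15 (id 14, lvl 3), n29 (id 15, lvl 3).
Iteration 4: no rows with parent in {14,15}; recursion stops.
SUM(lvl) = 0 + 1 + 2 + 2 + 2 + 2 + 3 + 3 = 15.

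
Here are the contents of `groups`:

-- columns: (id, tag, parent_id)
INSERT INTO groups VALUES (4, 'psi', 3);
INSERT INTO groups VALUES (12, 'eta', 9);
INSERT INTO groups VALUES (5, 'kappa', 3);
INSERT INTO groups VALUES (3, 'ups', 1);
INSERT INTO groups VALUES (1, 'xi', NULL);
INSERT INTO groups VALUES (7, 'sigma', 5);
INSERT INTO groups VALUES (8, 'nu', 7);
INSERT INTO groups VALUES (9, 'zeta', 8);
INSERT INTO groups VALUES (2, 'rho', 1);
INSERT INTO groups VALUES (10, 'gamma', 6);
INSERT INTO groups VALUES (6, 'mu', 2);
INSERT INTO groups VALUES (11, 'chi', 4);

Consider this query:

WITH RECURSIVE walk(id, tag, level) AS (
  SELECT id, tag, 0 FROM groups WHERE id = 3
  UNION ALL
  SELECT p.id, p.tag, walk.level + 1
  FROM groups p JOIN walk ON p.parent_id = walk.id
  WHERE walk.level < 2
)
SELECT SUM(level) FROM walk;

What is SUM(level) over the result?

Base: id=3 (ups) at level 0.
Iteration 1: rows with parent_id in {3} -> psi (id 4, level 1), kappa (id 5, level 1).
Iteration 2: rows with parent_id in {4,5} -> sigma (id 7, level 2), chi (id 11, level 2).
Iteration 3: level < 2 fails for all current rows; recursion stops.
SUM(level) = 0 + 1 + 1 + 2 + 2 = 6.

6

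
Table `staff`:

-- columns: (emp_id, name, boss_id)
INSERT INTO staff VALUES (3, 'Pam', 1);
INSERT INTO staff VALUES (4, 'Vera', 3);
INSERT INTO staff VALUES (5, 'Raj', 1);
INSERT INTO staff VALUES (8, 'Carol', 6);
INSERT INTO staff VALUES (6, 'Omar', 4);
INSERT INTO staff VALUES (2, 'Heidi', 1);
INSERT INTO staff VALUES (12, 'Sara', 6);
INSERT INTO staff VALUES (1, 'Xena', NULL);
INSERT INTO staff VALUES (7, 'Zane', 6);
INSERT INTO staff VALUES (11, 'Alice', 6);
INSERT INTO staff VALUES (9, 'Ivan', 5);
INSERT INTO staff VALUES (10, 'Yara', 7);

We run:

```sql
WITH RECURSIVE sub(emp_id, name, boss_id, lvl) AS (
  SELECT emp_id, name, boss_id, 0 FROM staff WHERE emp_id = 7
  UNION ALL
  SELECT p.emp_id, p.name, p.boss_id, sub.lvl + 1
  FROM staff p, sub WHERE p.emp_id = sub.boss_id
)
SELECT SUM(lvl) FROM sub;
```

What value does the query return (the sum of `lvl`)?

10

Base: emp_id=7 (Zane), boss_id=6, lvl 0.
Iteration 1: join on emp_id=6 -> Omar (id 6, boss_id=4, lvl 1).
Iteration 2: join on emp_id=4 -> Vera (id 4, boss_id=3, lvl 2).
Iteration 3: join on emp_id=3 -> Pam (id 3, boss_id=1, lvl 3).
Iteration 4: join on emp_id=1 -> Xena (id 1, boss_id=NULL, lvl 4).
Iteration 5: boss_id is NULL; no match; recursion stops.
SUM(lvl) = 0 + 1 + 2 + 3 + 4 = 10.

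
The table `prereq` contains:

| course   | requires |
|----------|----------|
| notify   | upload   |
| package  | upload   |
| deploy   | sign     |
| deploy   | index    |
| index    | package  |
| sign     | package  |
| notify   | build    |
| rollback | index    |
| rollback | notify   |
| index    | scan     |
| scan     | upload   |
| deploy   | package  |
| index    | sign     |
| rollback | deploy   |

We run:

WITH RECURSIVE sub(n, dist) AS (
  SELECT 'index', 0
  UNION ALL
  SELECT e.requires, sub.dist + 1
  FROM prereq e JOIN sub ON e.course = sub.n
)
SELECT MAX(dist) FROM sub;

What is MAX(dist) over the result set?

Base: (index, dist=0).
Iteration 1: edges from {index} -> (package, dist=1), (scan, dist=1), (sign, dist=1).
Iteration 2: edges from {package,scan,sign} -> (package, dist=2), (upload, dist=2) x2. [UNION ALL keeps all 3 new rows, including repeats]
Iteration 3: edges from {package,upload} -> (upload, dist=3).
Iteration 4: no outgoing edges from {upload}; recursion stops.
dist values: 0, 1, 1, 1, 2, 2, 2, 3; the maximum is 3.

3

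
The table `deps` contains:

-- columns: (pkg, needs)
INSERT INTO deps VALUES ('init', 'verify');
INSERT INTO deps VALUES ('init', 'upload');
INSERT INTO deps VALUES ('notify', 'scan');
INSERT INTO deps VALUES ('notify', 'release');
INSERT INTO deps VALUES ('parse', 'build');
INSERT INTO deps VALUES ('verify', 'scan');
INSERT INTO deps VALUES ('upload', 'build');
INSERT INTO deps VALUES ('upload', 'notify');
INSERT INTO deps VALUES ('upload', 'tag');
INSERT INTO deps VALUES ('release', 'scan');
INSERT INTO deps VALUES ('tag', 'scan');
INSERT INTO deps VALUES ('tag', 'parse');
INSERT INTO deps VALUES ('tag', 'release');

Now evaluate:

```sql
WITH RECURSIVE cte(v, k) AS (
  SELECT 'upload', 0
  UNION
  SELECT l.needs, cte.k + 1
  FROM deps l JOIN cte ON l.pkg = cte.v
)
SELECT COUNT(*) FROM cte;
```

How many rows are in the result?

Base: (upload, k=0).
Iteration 1: edges from {upload} -> (build, k=1), (notify, k=1), (tag, k=1).
Iteration 2: edges from {build,notify,tag} -> (parse, k=2), (release, k=2), (scan, k=2). [UNION drops 2 duplicate row(s)]
Iteration 3: edges from {parse,release,scan} -> (build, k=3), (scan, k=3).
Iteration 4: no outgoing edges from {build,scan}; recursion stops.
Total rows emitted: 9.

9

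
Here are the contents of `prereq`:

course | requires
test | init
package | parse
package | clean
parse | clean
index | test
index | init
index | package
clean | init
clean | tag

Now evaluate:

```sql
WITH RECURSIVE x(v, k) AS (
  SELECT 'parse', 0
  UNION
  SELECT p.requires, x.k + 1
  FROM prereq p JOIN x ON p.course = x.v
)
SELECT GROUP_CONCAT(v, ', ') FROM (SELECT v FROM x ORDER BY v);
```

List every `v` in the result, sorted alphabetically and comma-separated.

clean, init, parse, tag

Base: (parse, k=0).
Iteration 1: edges from {parse} -> (clean, k=1).
Iteration 2: edges from {clean} -> (init, k=2), (tag, k=2).
Iteration 3: no outgoing edges from {init,tag}; recursion stops.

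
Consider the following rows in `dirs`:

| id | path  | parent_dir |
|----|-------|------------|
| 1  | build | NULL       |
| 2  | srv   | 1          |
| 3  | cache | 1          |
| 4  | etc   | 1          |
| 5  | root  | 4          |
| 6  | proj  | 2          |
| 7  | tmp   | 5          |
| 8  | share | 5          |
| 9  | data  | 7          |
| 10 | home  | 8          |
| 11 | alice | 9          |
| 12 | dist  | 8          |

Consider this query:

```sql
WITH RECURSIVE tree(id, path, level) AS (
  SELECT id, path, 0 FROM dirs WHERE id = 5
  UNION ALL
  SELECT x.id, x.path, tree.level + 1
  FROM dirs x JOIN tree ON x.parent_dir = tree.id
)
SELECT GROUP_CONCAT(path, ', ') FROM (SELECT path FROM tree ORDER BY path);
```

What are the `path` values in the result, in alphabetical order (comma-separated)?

Base: id=5 (root) at level 0.
Iteration 1: rows with parent_dir in {5} -> tmp (id 7, level 1), share (id 8, level 1).
Iteration 2: rows with parent_dir in {7,8} -> data (id 9, level 2), home (id 10, level 2), dist (id 12, level 2).
Iteration 3: rows with parent_dir in {9,10,12} -> alice (id 11, level 3).
Iteration 4: no rows with parent_dir in {11}; recursion stops.

alice, data, dist, home, root, share, tmp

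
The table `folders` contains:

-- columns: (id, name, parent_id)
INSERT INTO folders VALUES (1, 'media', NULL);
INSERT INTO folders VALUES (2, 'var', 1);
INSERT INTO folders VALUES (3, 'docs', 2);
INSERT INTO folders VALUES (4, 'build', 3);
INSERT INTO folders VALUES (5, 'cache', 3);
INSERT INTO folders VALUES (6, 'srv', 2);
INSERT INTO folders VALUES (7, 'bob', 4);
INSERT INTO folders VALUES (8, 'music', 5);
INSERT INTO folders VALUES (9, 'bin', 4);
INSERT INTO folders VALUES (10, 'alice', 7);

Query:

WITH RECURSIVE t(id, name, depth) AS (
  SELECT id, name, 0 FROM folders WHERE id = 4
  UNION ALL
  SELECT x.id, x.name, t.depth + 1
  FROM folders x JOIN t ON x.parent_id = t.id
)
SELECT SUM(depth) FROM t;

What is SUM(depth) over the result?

4

Base: id=4 (build) at depth 0.
Iteration 1: rows with parent_id in {4} -> bob (id 7, depth 1), bin (id 9, depth 1).
Iteration 2: rows with parent_id in {7,9} -> alice (id 10, depth 2).
Iteration 3: no rows with parent_id in {10}; recursion stops.
SUM(depth) = 0 + 1 + 1 + 2 = 4.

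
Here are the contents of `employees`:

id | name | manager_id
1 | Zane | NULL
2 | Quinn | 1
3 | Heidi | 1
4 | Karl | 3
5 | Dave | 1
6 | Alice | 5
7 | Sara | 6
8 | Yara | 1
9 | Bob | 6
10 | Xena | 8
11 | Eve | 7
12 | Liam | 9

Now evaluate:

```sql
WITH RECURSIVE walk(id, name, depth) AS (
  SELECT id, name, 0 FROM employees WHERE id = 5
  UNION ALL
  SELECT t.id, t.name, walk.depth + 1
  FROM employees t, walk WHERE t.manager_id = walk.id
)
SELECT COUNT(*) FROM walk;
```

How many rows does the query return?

6

Base: id=5 (Dave) at depth 0.
Iteration 1: rows with manager_id in {5} -> Alice (id 6, depth 1).
Iteration 2: rows with manager_id in {6} -> Sara (id 7, depth 2), Bob (id 9, depth 2).
Iteration 3: rows with manager_id in {7,9} -> Eve (id 11, depth 3), Liam (id 12, depth 3).
Iteration 4: no rows with manager_id in {11,12}; recursion stops.
Total rows emitted: 6.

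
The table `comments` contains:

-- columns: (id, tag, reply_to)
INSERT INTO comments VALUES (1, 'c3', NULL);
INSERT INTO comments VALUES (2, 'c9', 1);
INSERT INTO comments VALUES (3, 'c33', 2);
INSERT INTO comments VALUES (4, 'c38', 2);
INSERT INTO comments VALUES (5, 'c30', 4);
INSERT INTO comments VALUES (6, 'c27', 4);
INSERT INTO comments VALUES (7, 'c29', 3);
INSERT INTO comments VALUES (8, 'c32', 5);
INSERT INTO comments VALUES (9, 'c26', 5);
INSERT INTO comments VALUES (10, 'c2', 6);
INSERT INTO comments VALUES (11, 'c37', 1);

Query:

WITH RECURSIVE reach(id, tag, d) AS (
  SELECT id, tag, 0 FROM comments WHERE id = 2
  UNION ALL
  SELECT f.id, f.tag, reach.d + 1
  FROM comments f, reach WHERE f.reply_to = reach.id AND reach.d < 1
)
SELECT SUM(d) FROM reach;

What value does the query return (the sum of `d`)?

Base: id=2 (c9) at d 0.
Iteration 1: rows with reply_to in {2} -> c33 (id 3, d 1), c38 (id 4, d 1).
Iteration 2: d < 1 fails for all current rows; recursion stops.
SUM(d) = 0 + 1 + 1 = 2.

2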